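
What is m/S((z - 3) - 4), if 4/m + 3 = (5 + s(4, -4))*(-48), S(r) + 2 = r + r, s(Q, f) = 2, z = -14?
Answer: 1/3729 ≈ 0.00026817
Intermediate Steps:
S(r) = -2 + 2*r (S(r) = -2 + (r + r) = -2 + 2*r)
m = -4/339 (m = 4/(-3 + (5 + 2)*(-48)) = 4/(-3 + 7*(-48)) = 4/(-3 - 336) = 4/(-339) = 4*(-1/339) = -4/339 ≈ -0.011799)
m/S((z - 3) - 4) = -4/(339*(-2 + 2*((-14 - 3) - 4))) = -4/(339*(-2 + 2*(-17 - 4))) = -4/(339*(-2 + 2*(-21))) = -4/(339*(-2 - 42)) = -4/339/(-44) = -4/339*(-1/44) = 1/3729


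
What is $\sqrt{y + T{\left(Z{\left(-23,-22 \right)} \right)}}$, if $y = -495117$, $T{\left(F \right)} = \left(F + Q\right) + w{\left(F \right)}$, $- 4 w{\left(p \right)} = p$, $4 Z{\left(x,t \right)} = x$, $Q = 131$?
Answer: $\frac{i \sqrt{7919845}}{4} \approx 703.56 i$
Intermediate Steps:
$Z{\left(x,t \right)} = \frac{x}{4}$
$w{\left(p \right)} = - \frac{p}{4}$
$T{\left(F \right)} = 131 + \frac{3 F}{4}$ ($T{\left(F \right)} = \left(F + 131\right) - \frac{F}{4} = \left(131 + F\right) - \frac{F}{4} = 131 + \frac{3 F}{4}$)
$\sqrt{y + T{\left(Z{\left(-23,-22 \right)} \right)}} = \sqrt{-495117 + \left(131 + \frac{3 \cdot \frac{1}{4} \left(-23\right)}{4}\right)} = \sqrt{-495117 + \left(131 + \frac{3}{4} \left(- \frac{23}{4}\right)\right)} = \sqrt{-495117 + \left(131 - \frac{69}{16}\right)} = \sqrt{-495117 + \frac{2027}{16}} = \sqrt{- \frac{7919845}{16}} = \frac{i \sqrt{7919845}}{4}$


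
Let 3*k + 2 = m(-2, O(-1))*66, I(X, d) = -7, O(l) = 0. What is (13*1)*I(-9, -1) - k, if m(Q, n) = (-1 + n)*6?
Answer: 125/3 ≈ 41.667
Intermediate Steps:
m(Q, n) = -6 + 6*n
k = -398/3 (k = -⅔ + ((-6 + 6*0)*66)/3 = -⅔ + ((-6 + 0)*66)/3 = -⅔ + (-6*66)/3 = -⅔ + (⅓)*(-396) = -⅔ - 132 = -398/3 ≈ -132.67)
(13*1)*I(-9, -1) - k = (13*1)*(-7) - 1*(-398/3) = 13*(-7) + 398/3 = -91 + 398/3 = 125/3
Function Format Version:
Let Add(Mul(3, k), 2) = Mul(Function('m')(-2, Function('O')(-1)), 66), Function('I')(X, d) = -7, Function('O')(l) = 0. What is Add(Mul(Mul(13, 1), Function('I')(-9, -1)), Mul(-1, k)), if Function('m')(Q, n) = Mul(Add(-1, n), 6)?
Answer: Rational(125, 3) ≈ 41.667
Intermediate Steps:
Function('m')(Q, n) = Add(-6, Mul(6, n))
k = Rational(-398, 3) (k = Add(Rational(-2, 3), Mul(Rational(1, 3), Mul(Add(-6, Mul(6, 0)), 66))) = Add(Rational(-2, 3), Mul(Rational(1, 3), Mul(Add(-6, 0), 66))) = Add(Rational(-2, 3), Mul(Rational(1, 3), Mul(-6, 66))) = Add(Rational(-2, 3), Mul(Rational(1, 3), -396)) = Add(Rational(-2, 3), -132) = Rational(-398, 3) ≈ -132.67)
Add(Mul(Mul(13, 1), Function('I')(-9, -1)), Mul(-1, k)) = Add(Mul(Mul(13, 1), -7), Mul(-1, Rational(-398, 3))) = Add(Mul(13, -7), Rational(398, 3)) = Add(-91, Rational(398, 3)) = Rational(125, 3)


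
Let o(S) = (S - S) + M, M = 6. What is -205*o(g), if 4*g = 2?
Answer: -1230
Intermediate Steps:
g = ½ (g = (¼)*2 = ½ ≈ 0.50000)
o(S) = 6 (o(S) = (S - S) + 6 = 0 + 6 = 6)
-205*o(g) = -205*6 = -1230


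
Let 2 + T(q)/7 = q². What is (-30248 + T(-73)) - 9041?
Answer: -2000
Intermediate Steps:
T(q) = -14 + 7*q²
(-30248 + T(-73)) - 9041 = (-30248 + (-14 + 7*(-73)²)) - 9041 = (-30248 + (-14 + 7*5329)) - 9041 = (-30248 + (-14 + 37303)) - 9041 = (-30248 + 37289) - 9041 = 7041 - 9041 = -2000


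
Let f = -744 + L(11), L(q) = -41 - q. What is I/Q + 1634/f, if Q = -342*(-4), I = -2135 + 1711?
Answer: -160801/68058 ≈ -2.3627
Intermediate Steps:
f = -796 (f = -744 + (-41 - 1*11) = -744 + (-41 - 11) = -744 - 52 = -796)
I = -424
Q = 1368
I/Q + 1634/f = -424/1368 + 1634/(-796) = -424*1/1368 + 1634*(-1/796) = -53/171 - 817/398 = -160801/68058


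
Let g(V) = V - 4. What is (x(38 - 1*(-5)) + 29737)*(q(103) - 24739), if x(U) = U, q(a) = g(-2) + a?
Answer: -733838760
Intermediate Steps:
g(V) = -4 + V
q(a) = -6 + a (q(a) = (-4 - 2) + a = -6 + a)
(x(38 - 1*(-5)) + 29737)*(q(103) - 24739) = ((38 - 1*(-5)) + 29737)*((-6 + 103) - 24739) = ((38 + 5) + 29737)*(97 - 24739) = (43 + 29737)*(-24642) = 29780*(-24642) = -733838760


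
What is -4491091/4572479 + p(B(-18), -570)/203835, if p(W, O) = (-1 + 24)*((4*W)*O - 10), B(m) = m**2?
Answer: -15721094400479/186406251393 ≈ -84.338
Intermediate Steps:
p(W, O) = -230 + 92*O*W (p(W, O) = 23*(4*O*W - 10) = 23*(-10 + 4*O*W) = -230 + 92*O*W)
-4491091/4572479 + p(B(-18), -570)/203835 = -4491091/4572479 + (-230 + 92*(-570)*(-18)**2)/203835 = -4491091*1/4572479 + (-230 + 92*(-570)*324)*(1/203835) = -4491091/4572479 + (-230 - 16990560)*(1/203835) = -4491091/4572479 - 16990790*1/203835 = -4491091/4572479 - 3398158/40767 = -15721094400479/186406251393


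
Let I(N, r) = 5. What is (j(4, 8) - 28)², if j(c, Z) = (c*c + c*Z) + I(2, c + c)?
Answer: 625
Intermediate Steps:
j(c, Z) = 5 + c² + Z*c (j(c, Z) = (c*c + c*Z) + 5 = (c² + Z*c) + 5 = 5 + c² + Z*c)
(j(4, 8) - 28)² = ((5 + 4² + 8*4) - 28)² = ((5 + 16 + 32) - 28)² = (53 - 28)² = 25² = 625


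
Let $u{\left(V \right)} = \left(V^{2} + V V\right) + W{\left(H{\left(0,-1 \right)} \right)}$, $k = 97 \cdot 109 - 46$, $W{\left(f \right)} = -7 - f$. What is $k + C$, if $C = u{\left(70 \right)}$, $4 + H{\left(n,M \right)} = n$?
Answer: $20324$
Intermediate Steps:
$H{\left(n,M \right)} = -4 + n$
$k = 10527$ ($k = 10573 - 46 = 10527$)
$u{\left(V \right)} = -3 + 2 V^{2}$ ($u{\left(V \right)} = \left(V^{2} + V V\right) - 3 = \left(V^{2} + V^{2}\right) - 3 = 2 V^{2} + \left(-7 + 4\right) = 2 V^{2} - 3 = -3 + 2 V^{2}$)
$C = 9797$ ($C = -3 + 2 \cdot 70^{2} = -3 + 2 \cdot 4900 = -3 + 9800 = 9797$)
$k + C = 10527 + 9797 = 20324$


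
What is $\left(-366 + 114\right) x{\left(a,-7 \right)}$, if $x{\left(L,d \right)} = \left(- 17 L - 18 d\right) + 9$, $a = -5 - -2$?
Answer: $-46872$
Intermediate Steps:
$a = -3$ ($a = -5 + 2 = -3$)
$x{\left(L,d \right)} = 9 - 18 d - 17 L$ ($x{\left(L,d \right)} = \left(- 18 d - 17 L\right) + 9 = 9 - 18 d - 17 L$)
$\left(-366 + 114\right) x{\left(a,-7 \right)} = \left(-366 + 114\right) \left(9 - -126 - -51\right) = - 252 \left(9 + 126 + 51\right) = \left(-252\right) 186 = -46872$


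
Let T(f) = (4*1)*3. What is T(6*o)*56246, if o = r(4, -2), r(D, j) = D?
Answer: 674952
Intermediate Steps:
o = 4
T(f) = 12 (T(f) = 4*3 = 12)
T(6*o)*56246 = 12*56246 = 674952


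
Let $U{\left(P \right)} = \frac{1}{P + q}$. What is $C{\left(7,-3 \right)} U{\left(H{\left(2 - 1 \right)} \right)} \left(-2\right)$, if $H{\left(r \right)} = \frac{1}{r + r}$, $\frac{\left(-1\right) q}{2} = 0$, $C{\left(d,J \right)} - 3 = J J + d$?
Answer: $-76$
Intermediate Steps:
$C{\left(d,J \right)} = 3 + d + J^{2}$ ($C{\left(d,J \right)} = 3 + \left(J J + d\right) = 3 + \left(J^{2} + d\right) = 3 + \left(d + J^{2}\right) = 3 + d + J^{2}$)
$q = 0$ ($q = \left(-2\right) 0 = 0$)
$H{\left(r \right)} = \frac{1}{2 r}$
$U{\left(P \right)} = \frac{1}{P}$ ($U{\left(P \right)} = \frac{1}{P + 0} = \frac{1}{P}$)
$C{\left(7,-3 \right)} U{\left(H{\left(2 - 1 \right)} \right)} \left(-2\right) = \frac{3 + 7 + \left(-3\right)^{2}}{\frac{1}{2} \frac{1}{2 - 1}} \left(-2\right) = \frac{3 + 7 + 9}{\frac{1}{2} \cdot 1^{-1}} \left(-2\right) = \frac{19}{\frac{1}{2} \cdot 1} \left(-2\right) = 19 \frac{1}{\frac{1}{2}} \left(-2\right) = 19 \cdot 2 \left(-2\right) = 38 \left(-2\right) = -76$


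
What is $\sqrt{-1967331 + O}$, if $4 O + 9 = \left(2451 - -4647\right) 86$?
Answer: $\frac{3 i \sqrt{806545}}{2} \approx 1347.1 i$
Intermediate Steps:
$O = \frac{610419}{4}$ ($O = - \frac{9}{4} + \frac{\left(2451 - -4647\right) 86}{4} = - \frac{9}{4} + \frac{\left(2451 + 4647\right) 86}{4} = - \frac{9}{4} + \frac{7098 \cdot 86}{4} = - \frac{9}{4} + \frac{1}{4} \cdot 610428 = - \frac{9}{4} + 152607 = \frac{610419}{4} \approx 1.526 \cdot 10^{5}$)
$\sqrt{-1967331 + O} = \sqrt{-1967331 + \frac{610419}{4}} = \sqrt{- \frac{7258905}{4}} = \frac{3 i \sqrt{806545}}{2}$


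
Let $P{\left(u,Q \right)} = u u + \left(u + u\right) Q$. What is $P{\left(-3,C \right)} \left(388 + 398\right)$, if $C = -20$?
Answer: $101394$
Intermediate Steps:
$P{\left(u,Q \right)} = u^{2} + 2 Q u$ ($P{\left(u,Q \right)} = u^{2} + 2 u Q = u^{2} + 2 Q u$)
$P{\left(-3,C \right)} \left(388 + 398\right) = - 3 \left(-3 + 2 \left(-20\right)\right) \left(388 + 398\right) = - 3 \left(-3 - 40\right) 786 = \left(-3\right) \left(-43\right) 786 = 129 \cdot 786 = 101394$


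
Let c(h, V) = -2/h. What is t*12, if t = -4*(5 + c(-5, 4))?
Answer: -1296/5 ≈ -259.20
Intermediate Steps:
t = -108/5 (t = -4*(5 - 2/(-5)) = -4*(5 - 2*(-⅕)) = -4*(5 + ⅖) = -4*27/5 = -108/5 ≈ -21.600)
t*12 = -108/5*12 = -1296/5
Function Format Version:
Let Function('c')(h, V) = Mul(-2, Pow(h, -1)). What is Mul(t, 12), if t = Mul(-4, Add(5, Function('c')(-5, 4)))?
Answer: Rational(-1296, 5) ≈ -259.20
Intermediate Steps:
t = Rational(-108, 5) (t = Mul(-4, Add(5, Mul(-2, Pow(-5, -1)))) = Mul(-4, Add(5, Mul(-2, Rational(-1, 5)))) = Mul(-4, Add(5, Rational(2, 5))) = Mul(-4, Rational(27, 5)) = Rational(-108, 5) ≈ -21.600)
Mul(t, 12) = Mul(Rational(-108, 5), 12) = Rational(-1296, 5)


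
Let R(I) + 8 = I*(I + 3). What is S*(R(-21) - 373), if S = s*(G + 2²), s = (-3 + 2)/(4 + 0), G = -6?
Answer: -3/2 ≈ -1.5000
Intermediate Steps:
s = -¼ (s = -1/4 = -1*¼ = -¼ ≈ -0.25000)
R(I) = -8 + I*(3 + I) (R(I) = -8 + I*(I + 3) = -8 + I*(3 + I))
S = ½ (S = -(-6 + 2²)/4 = -(-6 + 4)/4 = -¼*(-2) = ½ ≈ 0.50000)
S*(R(-21) - 373) = ((-8 + (-21)² + 3*(-21)) - 373)/2 = ((-8 + 441 - 63) - 373)/2 = (370 - 373)/2 = (½)*(-3) = -3/2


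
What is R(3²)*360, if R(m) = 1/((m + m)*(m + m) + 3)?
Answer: 120/109 ≈ 1.1009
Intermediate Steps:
R(m) = 1/(3 + 4*m²) (R(m) = 1/((2*m)*(2*m) + 3) = 1/(4*m² + 3) = 1/(3 + 4*m²))
R(3²)*360 = 360/(3 + 4*(3²)²) = 360/(3 + 4*9²) = 360/(3 + 4*81) = 360/(3 + 324) = 360/327 = (1/327)*360 = 120/109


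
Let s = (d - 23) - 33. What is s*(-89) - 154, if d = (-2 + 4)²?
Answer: 4474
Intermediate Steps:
d = 4 (d = 2² = 4)
s = -52 (s = (4 - 23) - 33 = -19 - 33 = -52)
s*(-89) - 154 = -52*(-89) - 154 = 4628 - 154 = 4474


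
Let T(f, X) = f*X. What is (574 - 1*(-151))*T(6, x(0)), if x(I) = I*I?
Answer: 0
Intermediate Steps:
x(I) = I**2
T(f, X) = X*f
(574 - 1*(-151))*T(6, x(0)) = (574 - 1*(-151))*(0**2*6) = (574 + 151)*(0*6) = 725*0 = 0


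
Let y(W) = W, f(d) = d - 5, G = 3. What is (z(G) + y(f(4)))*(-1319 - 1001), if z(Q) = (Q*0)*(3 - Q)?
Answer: 2320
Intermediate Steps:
f(d) = -5 + d
z(Q) = 0 (z(Q) = 0*(3 - Q) = 0)
(z(G) + y(f(4)))*(-1319 - 1001) = (0 + (-5 + 4))*(-1319 - 1001) = (0 - 1)*(-2320) = -1*(-2320) = 2320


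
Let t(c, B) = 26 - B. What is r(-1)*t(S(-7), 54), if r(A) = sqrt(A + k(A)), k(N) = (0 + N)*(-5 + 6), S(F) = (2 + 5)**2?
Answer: -28*I*sqrt(2) ≈ -39.598*I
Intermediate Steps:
S(F) = 49 (S(F) = 7**2 = 49)
k(N) = N (k(N) = N*1 = N)
r(A) = sqrt(2)*sqrt(A) (r(A) = sqrt(A + A) = sqrt(2*A) = sqrt(2)*sqrt(A))
r(-1)*t(S(-7), 54) = (sqrt(2)*sqrt(-1))*(26 - 1*54) = (sqrt(2)*I)*(26 - 54) = (I*sqrt(2))*(-28) = -28*I*sqrt(2)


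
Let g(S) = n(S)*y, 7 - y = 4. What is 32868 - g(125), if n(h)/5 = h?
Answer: 30993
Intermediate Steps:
y = 3 (y = 7 - 1*4 = 7 - 4 = 3)
n(h) = 5*h
g(S) = 15*S (g(S) = (5*S)*3 = 15*S)
32868 - g(125) = 32868 - 15*125 = 32868 - 1*1875 = 32868 - 1875 = 30993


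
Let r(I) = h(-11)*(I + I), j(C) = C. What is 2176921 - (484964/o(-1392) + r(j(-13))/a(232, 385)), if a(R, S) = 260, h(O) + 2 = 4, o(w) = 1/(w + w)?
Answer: 6761583486/5 ≈ 1.3523e+9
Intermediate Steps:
o(w) = 1/(2*w)
h(O) = 2 (h(O) = -2 + 4 = 2)
r(I) = 4*I (r(I) = 2*(I + I) = 2*(2*I) = 4*I)
2176921 - (484964/o(-1392) + r(j(-13))/a(232, 385)) = 2176921 - (484964/(((½)/(-1392))) + (4*(-13))/260) = 2176921 - (484964/(((½)*(-1/1392))) - 52*1/260) = 2176921 - (484964/(-1/2784) - ⅕) = 2176921 - (484964*(-2784) - ⅕) = 2176921 - (-1350139776 - ⅕) = 2176921 - 1*(-6750698881/5) = 2176921 + 6750698881/5 = 6761583486/5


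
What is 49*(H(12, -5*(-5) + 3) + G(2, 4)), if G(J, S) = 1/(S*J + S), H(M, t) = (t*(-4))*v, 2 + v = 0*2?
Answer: 131761/12 ≈ 10980.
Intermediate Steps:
v = -2 (v = -2 + 0*2 = -2 + 0 = -2)
H(M, t) = 8*t (H(M, t) = (t*(-4))*(-2) = -4*t*(-2) = 8*t)
G(J, S) = 1/(S + J*S) (G(J, S) = 1/(J*S + S) = 1/(S + J*S))
49*(H(12, -5*(-5) + 3) + G(2, 4)) = 49*(8*(-5*(-5) + 3) + 1/(4*(1 + 2))) = 49*(8*(25 + 3) + (¼)/3) = 49*(8*28 + (¼)*(⅓)) = 49*(224 + 1/12) = 49*(2689/12) = 131761/12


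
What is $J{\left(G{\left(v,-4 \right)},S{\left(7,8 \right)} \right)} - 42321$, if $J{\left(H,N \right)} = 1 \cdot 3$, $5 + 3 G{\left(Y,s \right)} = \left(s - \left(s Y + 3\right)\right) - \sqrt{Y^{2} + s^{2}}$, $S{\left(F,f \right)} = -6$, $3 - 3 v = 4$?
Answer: $-42318$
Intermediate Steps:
$v = - \frac{1}{3}$ ($v = 1 - \frac{4}{3} = - \frac{1}{3} \approx -0.33333$)
$G{\left(Y,s \right)} = - \frac{8}{3} - \frac{\sqrt{Y^{2} + s^{2}}}{3} + \frac{s}{3} - \frac{Y s}{3}$ ($G{\left(Y,s \right)} = - \frac{5}{3} + \frac{\left(s - \left(s Y + 3\right)\right) - \sqrt{Y^{2} + s^{2}}}{3} = - \frac{5}{3} + \frac{\left(s - \left(Y s + 3\right)\right) - \sqrt{Y^{2} + s^{2}}}{3} = - \frac{5}{3} + \frac{\left(s - \left(3 + Y s\right)\right) - \sqrt{Y^{2} + s^{2}}}{3} = - \frac{5}{3} + \frac{\left(-3 + s - Y s\right) - \sqrt{Y^{2} + s^{2}}}{3} = - \frac{5}{3} + \frac{-3 + s - \sqrt{Y^{2} + s^{2}} - Y s}{3} = - \frac{5}{3} - \left(1 - \frac{s}{3} + \frac{\sqrt{Y^{2} + s^{2}}}{3} + \frac{Y s}{3}\right) = - \frac{8}{3} - \frac{\sqrt{Y^{2} + s^{2}}}{3} + \frac{s}{3} - \frac{Y s}{3}$)
$J{\left(H,N \right)} = 3$
$J{\left(G{\left(v,-4 \right)},S{\left(7,8 \right)} \right)} - 42321 = 3 - 42321 = -42318$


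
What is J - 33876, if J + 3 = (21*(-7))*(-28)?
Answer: -29763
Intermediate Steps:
J = 4113 (J = -3 + (21*(-7))*(-28) = -3 - 147*(-28) = -3 + 4116 = 4113)
J - 33876 = 4113 - 33876 = -29763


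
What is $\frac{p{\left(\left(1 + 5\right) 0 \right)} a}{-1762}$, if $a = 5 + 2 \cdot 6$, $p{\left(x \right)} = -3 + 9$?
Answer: $- \frac{51}{881} \approx -0.057889$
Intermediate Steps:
$p{\left(x \right)} = 6$
$a = 17$ ($a = 5 + 12 = 17$)
$\frac{p{\left(\left(1 + 5\right) 0 \right)} a}{-1762} = \frac{6 \cdot 17}{-1762} = 102 \left(- \frac{1}{1762}\right) = - \frac{51}{881}$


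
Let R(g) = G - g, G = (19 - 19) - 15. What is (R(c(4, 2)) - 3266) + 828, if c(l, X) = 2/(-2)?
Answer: -2452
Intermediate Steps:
c(l, X) = -1 (c(l, X) = 2*(-½) = -1)
G = -15 (G = 0 - 15 = -15)
R(g) = -15 - g
(R(c(4, 2)) - 3266) + 828 = ((-15 - 1*(-1)) - 3266) + 828 = ((-15 + 1) - 3266) + 828 = (-14 - 3266) + 828 = -3280 + 828 = -2452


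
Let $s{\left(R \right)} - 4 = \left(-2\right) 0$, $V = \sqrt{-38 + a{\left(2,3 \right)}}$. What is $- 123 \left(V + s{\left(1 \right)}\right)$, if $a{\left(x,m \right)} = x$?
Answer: $-492 - 738 i \approx -492.0 - 738.0 i$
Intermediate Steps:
$V = 6 i$ ($V = \sqrt{-38 + 2} = \sqrt{-36} = 6 i \approx 6.0 i$)
$s{\left(R \right)} = 4$ ($s{\left(R \right)} = 4 - 0 = 4 + 0 = 4$)
$- 123 \left(V + s{\left(1 \right)}\right) = - 123 \left(6 i + 4\right) = - 123 \left(4 + 6 i\right) = -492 - 738 i$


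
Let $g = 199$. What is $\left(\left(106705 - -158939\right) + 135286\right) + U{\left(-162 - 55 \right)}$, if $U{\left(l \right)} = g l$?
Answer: $357747$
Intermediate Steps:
$U{\left(l \right)} = 199 l$
$\left(\left(106705 - -158939\right) + 135286\right) + U{\left(-162 - 55 \right)} = \left(\left(106705 - -158939\right) + 135286\right) + 199 \left(-162 - 55\right) = \left(\left(106705 + 158939\right) + 135286\right) + 199 \left(-162 - 55\right) = \left(265644 + 135286\right) + 199 \left(-217\right) = 400930 - 43183 = 357747$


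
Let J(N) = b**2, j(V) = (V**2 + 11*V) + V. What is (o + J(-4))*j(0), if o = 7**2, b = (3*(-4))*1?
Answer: 0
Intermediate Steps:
b = -12 (b = -12*1 = -12)
o = 49
j(V) = V**2 + 12*V
J(N) = 144 (J(N) = (-12)**2 = 144)
(o + J(-4))*j(0) = (49 + 144)*(0*(12 + 0)) = 193*(0*12) = 193*0 = 0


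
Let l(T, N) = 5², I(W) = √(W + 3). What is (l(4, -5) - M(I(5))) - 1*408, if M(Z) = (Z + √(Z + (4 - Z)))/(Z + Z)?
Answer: -767/2 - √2/4 ≈ -383.85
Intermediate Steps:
I(W) = √(3 + W)
l(T, N) = 25
M(Z) = (2 + Z)/(2*Z) (M(Z) = (Z + √4)/((2*Z)) = (Z + 2)*(1/(2*Z)) = (2 + Z)*(1/(2*Z)) = (2 + Z)/(2*Z))
(l(4, -5) - M(I(5))) - 1*408 = (25 - (2 + √(3 + 5))/(2*(√(3 + 5)))) - 1*408 = (25 - (2 + √8)/(2*(√8))) - 408 = (25 - (2 + 2*√2)/(2*(2*√2))) - 408 = (25 - √2/4*(2 + 2*√2)/2) - 408 = (25 - √2*(2 + 2*√2)/8) - 408 = -383 - √2*(2 + 2*√2)/8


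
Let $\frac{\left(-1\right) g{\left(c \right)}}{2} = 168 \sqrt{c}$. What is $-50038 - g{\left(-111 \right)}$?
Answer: $-50038 + 336 i \sqrt{111} \approx -50038.0 + 3540.0 i$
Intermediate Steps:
$g{\left(c \right)} = - 336 \sqrt{c}$ ($g{\left(c \right)} = - 2 \cdot 168 \sqrt{c} = - 336 \sqrt{c}$)
$-50038 - g{\left(-111 \right)} = -50038 - - 336 \sqrt{-111} = -50038 - - 336 i \sqrt{111} = -50038 + 336 i \sqrt{111}$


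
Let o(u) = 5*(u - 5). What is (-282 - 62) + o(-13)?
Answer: -434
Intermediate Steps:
o(u) = -25 + 5*u (o(u) = 5*(-5 + u) = -25 + 5*u)
(-282 - 62) + o(-13) = (-282 - 62) + (-25 + 5*(-13)) = -344 + (-25 - 65) = -344 - 90 = -434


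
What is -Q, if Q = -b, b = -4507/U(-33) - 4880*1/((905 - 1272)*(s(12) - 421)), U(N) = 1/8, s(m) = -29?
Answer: -595465328/16515 ≈ -36056.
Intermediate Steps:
U(N) = ⅛
b = -595465328/16515 (b = -4507/⅛ - 4880*1/((-29 - 421)*(905 - 1272)) = -4507*8 - 4880/((-450*(-367))) = -36056 - 4880/165150 = -36056 - 4880*1/165150 = -36056 - 488/16515 = -595465328/16515 ≈ -36056.)
Q = 595465328/16515 (Q = -1*(-595465328/16515) = 595465328/16515 ≈ 36056.)
-Q = -1*595465328/16515 = -595465328/16515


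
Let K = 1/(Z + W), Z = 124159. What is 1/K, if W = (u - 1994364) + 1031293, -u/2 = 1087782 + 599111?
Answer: -4212698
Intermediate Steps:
u = -3373786 (u = -2*(1087782 + 599111) = -2*1686893 = -3373786)
W = -4336857 (W = (-3373786 - 1994364) + 1031293 = -5368150 + 1031293 = -4336857)
K = -1/4212698 (K = 1/(124159 - 4336857) = 1/(-4212698) = -1/4212698 ≈ -2.3738e-7)
1/K = 1/(-1/4212698) = -4212698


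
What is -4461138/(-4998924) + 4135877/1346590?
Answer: 52940989317/13356152915 ≈ 3.9638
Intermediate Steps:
-4461138/(-4998924) + 4135877/1346590 = -4461138*(-1/4998924) + 4135877*(1/1346590) = 247841/277718 + 4135877/1346590 = 52940989317/13356152915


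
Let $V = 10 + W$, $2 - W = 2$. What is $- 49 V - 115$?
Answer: $-605$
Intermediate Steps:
$W = 0$ ($W = 2 - 2 = 0$)
$V = 10$ ($V = 10 + 0 = 10$)
$- 49 V - 115 = \left(-49\right) 10 - 115 = -490 - 115 = -605$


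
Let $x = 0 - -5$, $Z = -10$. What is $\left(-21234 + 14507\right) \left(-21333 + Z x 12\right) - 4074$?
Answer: $147539217$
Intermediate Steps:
$x = 5$ ($x = 0 + 5 = 5$)
$\left(-21234 + 14507\right) \left(-21333 + Z x 12\right) - 4074 = \left(-21234 + 14507\right) \left(-21333 + \left(-10\right) 5 \cdot 12\right) - 4074 = - 6727 \left(-21333 - 600\right) - 4074 = \left(-6727\right) \left(-21933\right) - 4074 = 147543291 - 4074 = 147539217$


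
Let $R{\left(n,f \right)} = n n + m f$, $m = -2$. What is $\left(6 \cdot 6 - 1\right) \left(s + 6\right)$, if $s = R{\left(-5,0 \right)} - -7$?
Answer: $1330$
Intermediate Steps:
$R{\left(n,f \right)} = n^{2} - 2 f$ ($R{\left(n,f \right)} = n n - 2 f = n^{2} - 2 f$)
$s = 32$ ($s = \left(\left(-5\right)^{2} - 0\right) - -7 = \left(25 + 0\right) + 7 = 25 + 7 = 32$)
$\left(6 \cdot 6 - 1\right) \left(s + 6\right) = \left(6 \cdot 6 - 1\right) \left(32 + 6\right) = \left(36 - 1\right) 38 = 35 \cdot 38 = 1330$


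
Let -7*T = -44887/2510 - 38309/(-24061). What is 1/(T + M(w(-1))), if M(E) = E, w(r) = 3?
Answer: 60393110/321732261 ≈ 0.18771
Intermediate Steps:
T = 140552931/60393110 (T = -(-44887/2510 - 38309/(-24061))/7 = -(-44887*1/2510 - 38309*(-1/24061))/7 = -(-44887/2510 + 38309/24061)/7 = -1/7*(-983870517/60393110) = 140552931/60393110 ≈ 2.3273)
1/(T + M(w(-1))) = 1/(140552931/60393110 + 3) = 1/(321732261/60393110) = 60393110/321732261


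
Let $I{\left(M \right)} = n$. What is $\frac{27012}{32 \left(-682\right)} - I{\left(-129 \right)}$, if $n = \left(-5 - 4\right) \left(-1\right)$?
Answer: $- \frac{55857}{5456} \approx -10.238$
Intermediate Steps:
$n = 9$ ($n = \left(-9\right) \left(-1\right) = 9$)
$I{\left(M \right)} = 9$
$\frac{27012}{32 \left(-682\right)} - I{\left(-129 \right)} = \frac{27012}{32 \left(-682\right)} - 9 = \frac{27012}{-21824} - 9 = 27012 \left(- \frac{1}{21824}\right) - 9 = - \frac{6753}{5456} - 9 = - \frac{55857}{5456}$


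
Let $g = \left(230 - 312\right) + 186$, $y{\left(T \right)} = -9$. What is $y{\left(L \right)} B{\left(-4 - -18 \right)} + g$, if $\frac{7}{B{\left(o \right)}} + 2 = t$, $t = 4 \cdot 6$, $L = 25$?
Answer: $\frac{2225}{22} \approx 101.14$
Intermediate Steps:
$t = 24$
$B{\left(o \right)} = \frac{7}{22}$ ($B{\left(o \right)} = \frac{7}{-2 + 24} = \frac{7}{22}$)
$g = 104$ ($g = \left(230 - 312\right) + 186 = -82 + 186 = 104$)
$y{\left(L \right)} B{\left(-4 - -18 \right)} + g = \left(-9\right) \frac{7}{22} + 104 = - \frac{63}{22} + 104 = \frac{2225}{22}$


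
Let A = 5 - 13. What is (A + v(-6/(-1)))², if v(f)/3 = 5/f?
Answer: 121/4 ≈ 30.250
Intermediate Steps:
A = -8
v(f) = 15/f (v(f) = 3*(5/f) = 15/f)
(A + v(-6/(-1)))² = (-8 + 15/((-6/(-1))))² = (-8 + 15/((-6*(-1))))² = (-8 + 15/6)² = (-8 + 15*(⅙))² = (-8 + 5/2)² = (-11/2)² = 121/4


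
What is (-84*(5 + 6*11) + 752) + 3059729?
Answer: 3054517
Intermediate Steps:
(-84*(5 + 6*11) + 752) + 3059729 = (-84*(5 + 66) + 752) + 3059729 = (-84*71 + 752) + 3059729 = (-5964 + 752) + 3059729 = -5212 + 3059729 = 3054517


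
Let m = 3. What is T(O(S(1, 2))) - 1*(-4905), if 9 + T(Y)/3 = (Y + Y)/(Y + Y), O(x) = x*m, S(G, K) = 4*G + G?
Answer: 4881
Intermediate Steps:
S(G, K) = 5*G
O(x) = 3*x (O(x) = x*3 = 3*x)
T(Y) = -24 (T(Y) = -27 + 3*((Y + Y)/(Y + Y)) = -27 + 3*((2*Y)/((2*Y))) = -27 + 3*((2*Y)*(1/(2*Y))) = -27 + 3*1 = -27 + 3 = -24)
T(O(S(1, 2))) - 1*(-4905) = -24 - 1*(-4905) = -24 + 4905 = 4881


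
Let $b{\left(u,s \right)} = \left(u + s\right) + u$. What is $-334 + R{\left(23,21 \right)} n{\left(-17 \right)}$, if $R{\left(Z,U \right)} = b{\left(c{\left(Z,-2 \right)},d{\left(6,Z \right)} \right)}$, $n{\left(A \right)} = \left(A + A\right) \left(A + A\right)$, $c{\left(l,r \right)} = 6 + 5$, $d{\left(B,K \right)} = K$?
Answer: $51686$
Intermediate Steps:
$c{\left(l,r \right)} = 11$
$b{\left(u,s \right)} = s + 2 u$ ($b{\left(u,s \right)} = \left(s + u\right) + u = s + 2 u$)
$n{\left(A \right)} = 4 A^{2}$ ($n{\left(A \right)} = 2 A 2 A = 4 A^{2}$)
$R{\left(Z,U \right)} = 22 + Z$ ($R{\left(Z,U \right)} = Z + 2 \cdot 11 = Z + 22 = 22 + Z$)
$-334 + R{\left(23,21 \right)} n{\left(-17 \right)} = -334 + \left(22 + 23\right) 4 \left(-17\right)^{2} = -334 + 45 \cdot 4 \cdot 289 = -334 + 45 \cdot 1156 = -334 + 52020 = 51686$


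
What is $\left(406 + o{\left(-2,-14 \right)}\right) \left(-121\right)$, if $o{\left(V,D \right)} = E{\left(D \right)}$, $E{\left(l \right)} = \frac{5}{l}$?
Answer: $- \frac{687159}{14} \approx -49083.0$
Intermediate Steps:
$o{\left(V,D \right)} = \frac{5}{D}$
$\left(406 + o{\left(-2,-14 \right)}\right) \left(-121\right) = \left(406 + \frac{5}{-14}\right) \left(-121\right) = \left(406 + 5 \left(- \frac{1}{14}\right)\right) \left(-121\right) = \left(406 - \frac{5}{14}\right) \left(-121\right) = \frac{5679}{14} \left(-121\right) = - \frac{687159}{14}$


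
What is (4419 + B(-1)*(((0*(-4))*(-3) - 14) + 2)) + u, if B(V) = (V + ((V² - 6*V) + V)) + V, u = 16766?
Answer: 21137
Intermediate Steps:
B(V) = V² - 3*V (B(V) = (V + (V² - 5*V)) + V = (V² - 4*V) + V = V² - 3*V)
(4419 + B(-1)*(((0*(-4))*(-3) - 14) + 2)) + u = (4419 + (-(-3 - 1))*(((0*(-4))*(-3) - 14) + 2)) + 16766 = (4419 + (-1*(-4))*((0*(-3) - 14) + 2)) + 16766 = (4419 + 4*((0 - 14) + 2)) + 16766 = (4419 + 4*(-14 + 2)) + 16766 = (4419 + 4*(-12)) + 16766 = (4419 - 48) + 16766 = 4371 + 16766 = 21137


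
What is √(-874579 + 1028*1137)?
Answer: √294257 ≈ 542.46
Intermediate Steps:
√(-874579 + 1028*1137) = √(-874579 + 1168836) = √294257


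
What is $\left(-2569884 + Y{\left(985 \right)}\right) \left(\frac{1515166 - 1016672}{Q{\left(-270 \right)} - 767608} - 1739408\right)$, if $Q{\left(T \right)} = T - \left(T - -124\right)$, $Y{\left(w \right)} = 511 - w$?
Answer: $\frac{122587687630048275}{27419} \approx 4.4709 \cdot 10^{12}$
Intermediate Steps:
$Q{\left(T \right)} = -124$ ($Q{\left(T \right)} = T - \left(T + 124\right) = T - \left(124 + T\right) = -124$)
$\left(-2569884 + Y{\left(985 \right)}\right) \left(\frac{1515166 - 1016672}{Q{\left(-270 \right)} - 767608} - 1739408\right) = \left(-2569884 + \left(511 - 985\right)\right) \left(\frac{1515166 - 1016672}{-124 - 767608} - 1739408\right) = \left(-2569884 + \left(511 - 985\right)\right) \left(\frac{498494}{-767732} - 1739408\right) = \left(-2569884 - 474\right) \left(498494 \left(- \frac{1}{767732}\right) - 1739408\right) = - 2570358 \left(- \frac{249247}{383866} - 1739408\right) = \left(-2570358\right) \left(- \frac{667699840575}{383866}\right) = \frac{122587687630048275}{27419}$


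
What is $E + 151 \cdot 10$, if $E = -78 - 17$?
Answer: $1415$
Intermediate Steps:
$E = -95$
$E + 151 \cdot 10 = -95 + 151 \cdot 10 = -95 + 1510 = 1415$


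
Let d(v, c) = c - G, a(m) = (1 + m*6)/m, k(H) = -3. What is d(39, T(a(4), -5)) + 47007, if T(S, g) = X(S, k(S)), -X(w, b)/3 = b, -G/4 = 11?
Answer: 47060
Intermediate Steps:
G = -44 (G = -4*11 = -44)
X(w, b) = -3*b
a(m) = (1 + 6*m)/m
T(S, g) = 9 (T(S, g) = -3*(-3) = 9)
d(v, c) = 44 + c (d(v, c) = c - 1*(-44) = c + 44 = 44 + c)
d(39, T(a(4), -5)) + 47007 = (44 + 9) + 47007 = 53 + 47007 = 47060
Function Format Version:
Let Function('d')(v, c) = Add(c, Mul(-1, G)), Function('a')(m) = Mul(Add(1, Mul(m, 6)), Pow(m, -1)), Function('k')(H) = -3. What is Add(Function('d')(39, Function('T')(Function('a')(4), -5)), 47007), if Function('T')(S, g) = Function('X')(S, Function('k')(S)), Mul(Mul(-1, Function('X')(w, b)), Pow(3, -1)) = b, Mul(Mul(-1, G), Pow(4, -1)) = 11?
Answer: 47060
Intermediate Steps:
G = -44 (G = Mul(-4, 11) = -44)
Function('X')(w, b) = Mul(-3, b)
Function('a')(m) = Mul(Pow(m, -1), Add(1, Mul(6, m))) (Function('a')(m) = Mul(Add(1, Mul(6, m)), Pow(m, -1)) = Mul(Pow(m, -1), Add(1, Mul(6, m))))
Function('T')(S, g) = 9 (Function('T')(S, g) = Mul(-3, -3) = 9)
Function('d')(v, c) = Add(44, c) (Function('d')(v, c) = Add(c, Mul(-1, -44)) = Add(c, 44) = Add(44, c))
Add(Function('d')(39, Function('T')(Function('a')(4), -5)), 47007) = Add(Add(44, 9), 47007) = Add(53, 47007) = 47060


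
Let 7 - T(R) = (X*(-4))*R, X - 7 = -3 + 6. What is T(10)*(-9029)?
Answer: -3674803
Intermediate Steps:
X = 10 (X = 7 + (-3 + 6) = 7 + 3 = 10)
T(R) = 7 + 40*R (T(R) = 7 - 10*(-4)*R = 7 - (-40)*R = 7 + 40*R)
T(10)*(-9029) = (7 + 40*10)*(-9029) = (7 + 400)*(-9029) = 407*(-9029) = -3674803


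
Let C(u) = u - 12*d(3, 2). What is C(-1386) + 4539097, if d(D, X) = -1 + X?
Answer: 4537699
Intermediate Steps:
C(u) = -12 + u (C(u) = u - 12*(-1 + 2) = u - 12*1 = u - 12 = -12 + u)
C(-1386) + 4539097 = (-12 - 1386) + 4539097 = -1398 + 4539097 = 4537699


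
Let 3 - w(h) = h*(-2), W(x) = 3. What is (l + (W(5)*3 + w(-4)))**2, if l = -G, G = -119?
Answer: 15129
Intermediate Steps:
w(h) = 3 + 2*h (w(h) = 3 - h*(-2) = 3 - (-2)*h = 3 + 2*h)
l = 119 (l = -1*(-119) = 119)
(l + (W(5)*3 + w(-4)))**2 = (119 + (3*3 + (3 + 2*(-4))))**2 = (119 + (9 + (3 - 8)))**2 = (119 + (9 - 5))**2 = (119 + 4)**2 = 123**2 = 15129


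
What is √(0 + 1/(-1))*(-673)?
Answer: -673*I ≈ -673.0*I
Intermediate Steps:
√(0 + 1/(-1))*(-673) = √(0 - 1)*(-673) = √(-1)*(-673) = I*(-673) = -673*I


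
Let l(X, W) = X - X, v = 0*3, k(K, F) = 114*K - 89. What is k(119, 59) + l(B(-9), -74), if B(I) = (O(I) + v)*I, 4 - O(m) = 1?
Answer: 13477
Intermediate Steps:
O(m) = 3 (O(m) = 4 - 1*1 = 4 - 1 = 3)
k(K, F) = -89 + 114*K
v = 0
B(I) = 3*I (B(I) = (3 + 0)*I = 3*I)
l(X, W) = 0
k(119, 59) + l(B(-9), -74) = (-89 + 114*119) + 0 = (-89 + 13566) + 0 = 13477 + 0 = 13477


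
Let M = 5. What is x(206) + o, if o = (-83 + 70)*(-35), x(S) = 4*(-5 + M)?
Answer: 455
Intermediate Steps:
x(S) = 0 (x(S) = 4*(-5 + 5) = 4*0 = 0)
o = 455 (o = -13*(-35) = 455)
x(206) + o = 0 + 455 = 455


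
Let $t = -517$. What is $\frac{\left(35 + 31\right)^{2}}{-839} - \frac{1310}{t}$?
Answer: $- \frac{1152962}{433763} \approx -2.658$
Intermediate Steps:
$\frac{\left(35 + 31\right)^{2}}{-839} - \frac{1310}{t} = \frac{\left(35 + 31\right)^{2}}{-839} - \frac{1310}{-517} = 66^{2} \left(- \frac{1}{839}\right) - - \frac{1310}{517} = 4356 \left(- \frac{1}{839}\right) + \frac{1310}{517} = - \frac{4356}{839} + \frac{1310}{517} = - \frac{1152962}{433763}$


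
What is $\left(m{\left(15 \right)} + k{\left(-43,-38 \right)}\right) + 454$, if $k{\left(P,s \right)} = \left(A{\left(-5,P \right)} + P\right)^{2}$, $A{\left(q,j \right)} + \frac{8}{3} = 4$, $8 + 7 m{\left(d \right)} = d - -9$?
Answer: $\frac{138121}{63} \approx 2192.4$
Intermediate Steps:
$m{\left(d \right)} = \frac{1}{7} + \frac{d}{7}$ ($m{\left(d \right)} = - \frac{8}{7} + \frac{d - -9}{7} = - \frac{8}{7} + \frac{d + 9}{7} = - \frac{8}{7} + \frac{9 + d}{7} = - \frac{8}{7} + \left(\frac{9}{7} + \frac{d}{7}\right) = \frac{1}{7} + \frac{d}{7}$)
$A{\left(q,j \right)} = \frac{4}{3}$ ($A{\left(q,j \right)} = - \frac{8}{3} + 4 = \frac{4}{3}$)
$k{\left(P,s \right)} = \left(\frac{4}{3} + P\right)^{2}$
$\left(m{\left(15 \right)} + k{\left(-43,-38 \right)}\right) + 454 = \left(\left(\frac{1}{7} + \frac{1}{7} \cdot 15\right) + \frac{\left(4 + 3 \left(-43\right)\right)^{2}}{9}\right) + 454 = \left(\left(\frac{1}{7} + \frac{15}{7}\right) + \frac{\left(4 - 129\right)^{2}}{9}\right) + 454 = \left(\frac{16}{7} + \frac{\left(-125\right)^{2}}{9}\right) + 454 = \left(\frac{16}{7} + \frac{1}{9} \cdot 15625\right) + 454 = \left(\frac{16}{7} + \frac{15625}{9}\right) + 454 = \frac{109519}{63} + 454 = \frac{138121}{63}$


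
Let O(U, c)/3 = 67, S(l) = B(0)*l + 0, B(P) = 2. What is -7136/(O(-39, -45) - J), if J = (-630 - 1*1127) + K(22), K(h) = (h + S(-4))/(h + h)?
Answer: -156992/43069 ≈ -3.6451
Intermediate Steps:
S(l) = 2*l (S(l) = 2*l + 0 = 2*l)
K(h) = (-8 + h)/(2*h) (K(h) = (h + 2*(-4))/(h + h) = (h - 8)/((2*h)) = (-8 + h)*(1/(2*h)) = (-8 + h)/(2*h))
O(U, c) = 201 (O(U, c) = 3*67 = 201)
J = -38647/22 (J = (-630 - 1*1127) + (½)*(-8 + 22)/22 = (-630 - 1127) + (½)*(1/22)*14 = -1757 + 7/22 = -38647/22 ≈ -1756.7)
-7136/(O(-39, -45) - J) = -7136/(201 - 1*(-38647/22)) = -7136/(201 + 38647/22) = -7136/43069/22 = -7136*22/43069 = -156992/43069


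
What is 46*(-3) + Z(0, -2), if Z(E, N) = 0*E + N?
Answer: -140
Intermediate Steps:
Z(E, N) = N (Z(E, N) = 0 + N = N)
46*(-3) + Z(0, -2) = 46*(-3) - 2 = -138 - 2 = -140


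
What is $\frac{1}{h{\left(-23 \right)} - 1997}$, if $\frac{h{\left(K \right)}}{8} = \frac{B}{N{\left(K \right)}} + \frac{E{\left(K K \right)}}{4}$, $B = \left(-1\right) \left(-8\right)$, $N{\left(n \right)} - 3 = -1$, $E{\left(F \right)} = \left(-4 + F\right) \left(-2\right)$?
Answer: $- \frac{1}{4065} \approx -0.000246$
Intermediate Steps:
$E{\left(F \right)} = 8 - 2 F$
$N{\left(n \right)} = 2$ ($N{\left(n \right)} = 3 - 1 = 2$)
$B = 8$
$h{\left(K \right)} = 48 - 4 K^{2}$ ($h{\left(K \right)} = 8 \left(\frac{8}{2} + \frac{8 - 2 K K}{4}\right) = 8 \left(8 \cdot \frac{1}{2} + \left(8 - 2 K^{2}\right) \frac{1}{4}\right) = 8 \left(4 - \left(-2 + \frac{K^{2}}{2}\right)\right) = 8 \left(6 - \frac{K^{2}}{2}\right) = 48 - 4 K^{2}$)
$\frac{1}{h{\left(-23 \right)} - 1997} = \frac{1}{\left(48 - 4 \left(-23\right)^{2}\right) - 1997} = \frac{1}{\left(48 - 2116\right) - 1997} = \frac{1}{-2068 - 1997} = \frac{1}{-4065} = - \frac{1}{4065}$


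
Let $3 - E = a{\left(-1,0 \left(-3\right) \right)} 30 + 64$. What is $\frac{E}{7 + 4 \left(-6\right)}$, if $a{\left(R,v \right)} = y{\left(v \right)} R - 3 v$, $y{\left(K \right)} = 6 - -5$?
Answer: $- \frac{269}{17} \approx -15.824$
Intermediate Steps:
$y{\left(K \right)} = 11$ ($y{\left(K \right)} = 6 + 5 = 11$)
$a{\left(R,v \right)} = - 3 v + 11 R$ ($a{\left(R,v \right)} = 11 R - 3 v = - 3 v + 11 R$)
$E = 269$ ($E = 3 - \left(\left(- 3 \cdot 0 \left(-3\right) + 11 \left(-1\right)\right) 30 + 64\right) = 3 - \left(\left(\left(-3\right) 0 - 11\right) 30 + 64\right) = 3 - \left(\left(0 - 11\right) 30 + 64\right) = 3 - \left(\left(-11\right) 30 + 64\right) = 3 - \left(-330 + 64\right) = 3 - -266 = 3 + 266 = 269$)
$\frac{E}{7 + 4 \left(-6\right)} = \frac{1}{7 + 4 \left(-6\right)} 269 = \frac{1}{7 - 24} \cdot 269 = \frac{1}{-17} \cdot 269 = \left(- \frac{1}{17}\right) 269 = - \frac{269}{17}$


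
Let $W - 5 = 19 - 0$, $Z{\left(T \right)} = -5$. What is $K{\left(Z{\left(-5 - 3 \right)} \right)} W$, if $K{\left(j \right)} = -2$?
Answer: $-48$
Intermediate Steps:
$W = 24$ ($W = 5 + \left(19 - 0\right) = 5 + \left(19 + 0\right) = 5 + 19 = 24$)
$K{\left(Z{\left(-5 - 3 \right)} \right)} W = \left(-2\right) 24 = -48$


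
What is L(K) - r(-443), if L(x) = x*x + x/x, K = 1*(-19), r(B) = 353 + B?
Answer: 452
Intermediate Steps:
K = -19
L(x) = 1 + x² (L(x) = x² + 1 = 1 + x²)
L(K) - r(-443) = (1 + (-19)²) - (353 - 443) = (1 + 361) - 1*(-90) = 362 + 90 = 452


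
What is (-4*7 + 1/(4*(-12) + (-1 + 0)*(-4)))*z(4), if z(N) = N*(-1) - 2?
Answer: 3699/22 ≈ 168.14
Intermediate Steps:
z(N) = -2 - N (z(N) = -N - 2 = -2 - N)
(-4*7 + 1/(4*(-12) + (-1 + 0)*(-4)))*z(4) = (-4*7 + 1/(4*(-12) + (-1 + 0)*(-4)))*(-2 - 1*4) = (-28 + 1/(-48 - 1*(-4)))*(-2 - 4) = (-28 + 1/(-48 + 4))*(-6) = (-28 + 1/(-44))*(-6) = (-28 - 1/44)*(-6) = -1233/44*(-6) = 3699/22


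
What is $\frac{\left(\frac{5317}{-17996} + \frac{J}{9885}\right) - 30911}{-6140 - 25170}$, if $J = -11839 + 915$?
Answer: $\frac{13445039501}{13617971400} \approx 0.9873$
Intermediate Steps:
$J = -10924$
$\frac{\left(\frac{5317}{-17996} + \frac{J}{9885}\right) - 30911}{-6140 - 25170} = \frac{\left(\frac{5317}{-17996} - \frac{10924}{9885}\right) - 30911}{-6140 - 25170} = \frac{\left(5317 \left(- \frac{1}{17996}\right) - \frac{10924}{9885}\right) - 30911}{-31310} = \left(\left(- \frac{13}{44} - \frac{10924}{9885}\right) - 30911\right) \left(- \frac{1}{31310}\right) = \left(- \frac{609161}{434940} - 30911\right) \left(- \frac{1}{31310}\right) = \left(- \frac{13445039501}{434940}\right) \left(- \frac{1}{31310}\right) = \frac{13445039501}{13617971400}$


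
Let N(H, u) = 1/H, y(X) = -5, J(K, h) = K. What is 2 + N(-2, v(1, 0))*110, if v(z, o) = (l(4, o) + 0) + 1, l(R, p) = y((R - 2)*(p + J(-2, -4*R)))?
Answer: -53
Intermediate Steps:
l(R, p) = -5
v(z, o) = -4 (v(z, o) = (-5 + 0) + 1 = -5 + 1 = -4)
2 + N(-2, v(1, 0))*110 = 2 + 110/(-2) = 2 - ½*110 = 2 - 55 = -53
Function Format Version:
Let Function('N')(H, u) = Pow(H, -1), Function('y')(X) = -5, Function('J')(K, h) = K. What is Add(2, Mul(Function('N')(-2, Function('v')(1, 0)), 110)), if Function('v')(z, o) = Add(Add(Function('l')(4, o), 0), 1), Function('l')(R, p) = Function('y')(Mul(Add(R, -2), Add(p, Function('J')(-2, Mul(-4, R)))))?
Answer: -53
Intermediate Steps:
Function('l')(R, p) = -5
Function('v')(z, o) = -4 (Function('v')(z, o) = Add(Add(-5, 0), 1) = Add(-5, 1) = -4)
Add(2, Mul(Function('N')(-2, Function('v')(1, 0)), 110)) = Add(2, Mul(Pow(-2, -1), 110)) = Add(2, Mul(Rational(-1, 2), 110)) = Add(2, -55) = -53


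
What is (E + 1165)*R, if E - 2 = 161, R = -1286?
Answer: -1707808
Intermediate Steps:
E = 163 (E = 2 + 161 = 163)
(E + 1165)*R = (163 + 1165)*(-1286) = 1328*(-1286) = -1707808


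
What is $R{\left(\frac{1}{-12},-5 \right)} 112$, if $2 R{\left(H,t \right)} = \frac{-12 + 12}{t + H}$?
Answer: $0$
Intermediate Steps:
$R{\left(H,t \right)} = 0$ ($R{\left(H,t \right)} = \frac{\left(-12 + 12\right) \frac{1}{t + H}}{2} = \frac{0 \frac{1}{H + t}}{2} = \frac{1}{2} \cdot 0 = 0$)
$R{\left(\frac{1}{-12},-5 \right)} 112 = 0 \cdot 112 = 0$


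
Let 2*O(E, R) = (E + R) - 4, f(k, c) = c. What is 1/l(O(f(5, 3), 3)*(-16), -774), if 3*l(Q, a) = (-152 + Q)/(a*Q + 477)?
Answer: -12861/56 ≈ -229.66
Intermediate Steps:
O(E, R) = -2 + E/2 + R/2 (O(E, R) = ((E + R) - 4)/2 = (-4 + E + R)/2 = -2 + E/2 + R/2)
l(Q, a) = (-152 + Q)/(3*(477 + Q*a)) (l(Q, a) = ((-152 + Q)/(a*Q + 477))/3 = ((-152 + Q)/(Q*a + 477))/3 = ((-152 + Q)/(477 + Q*a))/3 = (-152 + Q)/(3*(477 + Q*a)))
1/l(O(f(5, 3), 3)*(-16), -774) = 1/((-152 + (-2 + (1/2)*3 + (1/2)*3)*(-16))/(3*(477 + ((-2 + (1/2)*3 + (1/2)*3)*(-16))*(-774)))) = 1/((-152 + (-2 + 3/2 + 3/2)*(-16))/(3*(477 + ((-2 + 3/2 + 3/2)*(-16))*(-774)))) = 1/((-152 + 1*(-16))/(3*(477 + (1*(-16))*(-774)))) = 1/((-152 - 16)/(3*(477 - 16*(-774)))) = 1/((1/3)*(-168)/(477 + 12384)) = 1/((1/3)*(-168)/12861) = 1/((1/3)*(1/12861)*(-168)) = 1/(-56/12861) = -12861/56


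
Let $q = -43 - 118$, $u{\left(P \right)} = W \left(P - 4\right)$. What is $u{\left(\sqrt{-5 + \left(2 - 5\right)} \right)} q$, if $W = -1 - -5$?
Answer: $2576 - 1288 i \sqrt{2} \approx 2576.0 - 1821.5 i$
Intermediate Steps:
$W = 4$ ($W = -1 + 5 = 4$)
$u{\left(P \right)} = -16 + 4 P$ ($u{\left(P \right)} = 4 \left(P - 4\right) = 4 \left(-4 + P\right) = -16 + 4 P$)
$q = -161$ ($q = -43 - 118 = -161$)
$u{\left(\sqrt{-5 + \left(2 - 5\right)} \right)} q = \left(-16 + 4 \sqrt{-5 + \left(2 - 5\right)}\right) \left(-161\right) = \left(-16 + 4 \sqrt{-5 - 3}\right) \left(-161\right) = \left(-16 + 4 \sqrt{-8}\right) \left(-161\right) = \left(-16 + 4 \cdot 2 i \sqrt{2}\right) \left(-161\right) = \left(-16 + 8 i \sqrt{2}\right) \left(-161\right) = 2576 - 1288 i \sqrt{2}$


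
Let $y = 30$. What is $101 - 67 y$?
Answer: $-1909$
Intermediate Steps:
$101 - 67 y = 101 - 2010 = -1909$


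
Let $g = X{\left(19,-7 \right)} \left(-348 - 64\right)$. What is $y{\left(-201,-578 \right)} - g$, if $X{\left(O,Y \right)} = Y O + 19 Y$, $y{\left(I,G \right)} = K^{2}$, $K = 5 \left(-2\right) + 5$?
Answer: $-109567$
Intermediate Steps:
$K = -5$ ($K = -10 + 5 = -5$)
$y{\left(I,G \right)} = 25$ ($y{\left(I,G \right)} = \left(-5\right)^{2} = 25$)
$X{\left(O,Y \right)} = 19 Y + O Y$ ($X{\left(O,Y \right)} = O Y + 19 Y = 19 Y + O Y$)
$g = 109592$ ($g = - 7 \left(19 + 19\right) \left(-348 - 64\right) = \left(-7\right) 38 \left(-348 - 64\right) = \left(-266\right) \left(-412\right) = 109592$)
$y{\left(-201,-578 \right)} - g = 25 - 109592 = -109567$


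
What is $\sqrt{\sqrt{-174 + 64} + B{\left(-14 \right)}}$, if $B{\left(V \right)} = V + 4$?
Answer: $\sqrt{-10 + i \sqrt{110}} \approx 1.4986 + 3.4994 i$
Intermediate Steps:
$B{\left(V \right)} = 4 + V$
$\sqrt{\sqrt{-174 + 64} + B{\left(-14 \right)}} = \sqrt{\sqrt{-174 + 64} + \left(4 - 14\right)} = \sqrt{\sqrt{-110} - 10} = \sqrt{i \sqrt{110} - 10} = \sqrt{-10 + i \sqrt{110}}$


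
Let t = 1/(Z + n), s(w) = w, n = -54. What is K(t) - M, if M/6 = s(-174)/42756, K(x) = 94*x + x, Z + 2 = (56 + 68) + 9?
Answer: 49312/39193 ≈ 1.2582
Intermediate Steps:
Z = 131 (Z = -2 + ((56 + 68) + 9) = -2 + (124 + 9) = -2 + 133 = 131)
t = 1/77 (t = 1/(131 - 54) = 1/77 ≈ 0.012987)
K(x) = 95*x
M = -87/3563 (M = 6*(-174/42756) = 6*(-174*1/42756) = 6*(-29/7126) = -87/3563 ≈ -0.024418)
K(t) - M = 95*(1/77) - 1*(-87/3563) = 95/77 + 87/3563 = 49312/39193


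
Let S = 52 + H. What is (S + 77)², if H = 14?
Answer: 20449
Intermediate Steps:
S = 66 (S = 52 + 14 = 66)
(S + 77)² = (66 + 77)² = 143² = 20449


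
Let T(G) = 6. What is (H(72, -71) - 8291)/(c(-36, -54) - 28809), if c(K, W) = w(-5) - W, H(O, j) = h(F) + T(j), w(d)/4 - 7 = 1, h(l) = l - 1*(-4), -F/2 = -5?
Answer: 8271/28723 ≈ 0.28796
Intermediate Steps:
F = 10 (F = -2*(-5) = 10)
h(l) = 4 + l (h(l) = l + 4 = 4 + l)
w(d) = 32 (w(d) = 28 + 4*1 = 28 + 4 = 32)
H(O, j) = 20 (H(O, j) = (4 + 10) + 6 = 14 + 6 = 20)
c(K, W) = 32 - W
(H(72, -71) - 8291)/(c(-36, -54) - 28809) = (20 - 8291)/((32 - 1*(-54)) - 28809) = -8271/((32 + 54) - 28809) = -8271/(86 - 28809) = -8271/(-28723) = -8271*(-1/28723) = 8271/28723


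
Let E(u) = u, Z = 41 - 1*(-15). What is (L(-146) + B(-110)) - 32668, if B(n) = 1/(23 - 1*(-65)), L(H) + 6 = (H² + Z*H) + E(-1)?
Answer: -1719079/88 ≈ -19535.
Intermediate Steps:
Z = 56 (Z = 41 + 15 = 56)
L(H) = -7 + H² + 56*H (L(H) = -6 + ((H² + 56*H) - 1) = -6 + (-1 + H² + 56*H) = -7 + H² + 56*H)
B(n) = 1/88 (B(n) = 1/(23 + 65) = 1/88)
(L(-146) + B(-110)) - 32668 = ((-7 + (-146)² + 56*(-146)) + 1/88) - 32668 = ((-7 + 21316 - 8176) + 1/88) - 32668 = (13133 + 1/88) - 32668 = 1155705/88 - 32668 = -1719079/88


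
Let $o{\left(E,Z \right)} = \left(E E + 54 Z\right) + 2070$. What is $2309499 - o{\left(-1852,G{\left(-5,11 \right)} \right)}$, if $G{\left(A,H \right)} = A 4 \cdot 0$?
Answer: $-1122475$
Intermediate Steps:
$G{\left(A,H \right)} = 0$ ($G{\left(A,H \right)} = 4 A 0 = 0$)
$o{\left(E,Z \right)} = 2070 + E^{2} + 54 Z$ ($o{\left(E,Z \right)} = \left(E^{2} + 54 Z\right) + 2070 = 2070 + E^{2} + 54 Z$)
$2309499 - o{\left(-1852,G{\left(-5,11 \right)} \right)} = 2309499 - \left(2070 + \left(-1852\right)^{2} + 54 \cdot 0\right) = 2309499 - \left(2070 + 3429904 + 0\right) = 2309499 - 3431974 = -1122475$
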